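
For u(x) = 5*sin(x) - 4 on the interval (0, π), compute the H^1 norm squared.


||u||_{H^1(0,π)}^2 = -80 + 41*π

u'(x) = 5*cos(x).
Expand u² and (u')² and integrate term by term on (0, π), using: for integers n ≥ 1, ∫_0^π sin²(nx) dx = ∫_0^π cos²(nx) dx = π/2; for n ≠ n', ∫_0^π sin(nx)sin(n'x) dx = ∫_0^π cos(nx)cos(n'x) dx = 0; and by product-to-sum, ∫_0^π sin(nx)cos(n'x) dx = ½∫_0^π [sin((n+n')x) + sin((n−n')x)] dx, which is 0 when n+n' is even and 2n/(n²−n'²) when n+n' is odd (it need not vanish on (0, π)). For the constant mode: ∫_0^π 1 dx = π, ∫_0^π cos(nx) dx = 0, ∫_0^π sin(nx) dx = (1−(−1)^n)/n.
  u² squared terms: (-4)²·∫1 dx = 16·π = 16*π;  (5)²·∫sin(x)² dx = 25·π/2 = 25*π/2.
  u² cross terms: 2·(-4)·(5)·∫1·sin(x) dx = -40·(2) = -80.
  So ∫_0^π u² dx = 16*π + 25*π/2 − 80 = -80 + 57*π/2.
  (u')² squared terms: (5)²·∫cos(x)² dx = 25·π/2 = 25*π/2.
  So ∫_0^π (u')² dx = 25*π/2.
||u||_{H^1}^2 = (-80 + 57*π/2) + (25*π/2) = -80 + 41*π.


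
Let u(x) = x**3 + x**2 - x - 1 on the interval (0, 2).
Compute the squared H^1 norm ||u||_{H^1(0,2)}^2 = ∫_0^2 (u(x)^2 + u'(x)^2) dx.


||u||_{H^1}^2 = 12056/105

The H^1 norm (squared) on an interval (0, L) is
  ||u||_{H^1}^2 = ∫_0^L u(x)^2 dx + ∫_0^L u'(x)^2 dx.
Compute u'(x) = 3*x**2 + 2*x - 1.
Then u(x)^2 = x**6 + 2*x**5 - x**4 - 4*x**3 - x**2 + 2*x + 1 and u'(x)^2 = 9*x**4 + 12*x**3 - 2*x**2 - 4*x + 1.
Integrate each monomial from 0 to 2 using ∫_0^2 c·x^n dx = c·2^(n+1)/(n+1):
  ∫_0^2 u(x)^2 dx = ∫_0^2 (x^6 + 2*x^5 - x^4 - 4*x^3 - x^2 + 2*x + 1) dx. Term by term:
    ∫_0^2 x^6 dx = 128/7;  ∫_0^2 2*x^5 dx = 64/3;  ∫_0^2 -x^4 dx = -32/5;
    ∫_0^2 -4*x^3 dx = -16;  ∫_0^2 -x^2 dx = -8/3;  ∫_0^2 2*x dx = 4;
    ∫_0^2 1 dx = 2.
  Sum: 128/7 + 64/3 − 32/5 − 16 − 8/3 + 4 + 2 = 2158/105.
  ∫_0^2 u'(x)^2 dx = ∫_0^2 (9*x^4 + 12*x^3 - 2*x^2 - 4*x + 1) dx. Term by term:
    ∫_0^2 9*x^4 dx = 288/5;  ∫_0^2 12*x^3 dx = 48;  ∫_0^2 -2*x^2 dx = -16/3;
    ∫_0^2 -4*x dx = -8;  ∫_0^2 1 dx = 2.
  Sum: 288/5 + 48 − 16/3 − 8 + 2 = 1414/15.
Adding: ||u||_{H^1}^2 = 2158/105 + 1414/15 = 12056/105.


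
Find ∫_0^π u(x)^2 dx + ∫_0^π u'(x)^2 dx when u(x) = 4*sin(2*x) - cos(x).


||u||_{H^1(0,π)}^2 = -64/3 + 41*π

u'(x) = sin(x) + 8*cos(2*x).
Expand u² and (u')² and integrate term by term on (0, π), using: for integers n ≥ 1, ∫_0^π sin²(nx) dx = ∫_0^π cos²(nx) dx = π/2; for n ≠ n', ∫_0^π sin(nx)sin(n'x) dx = ∫_0^π cos(nx)cos(n'x) dx = 0; and by product-to-sum, ∫_0^π sin(nx)cos(n'x) dx = ½∫_0^π [sin((n+n')x) + sin((n−n')x)] dx, which is 0 when n+n' is even and 2n/(n²−n'²) when n+n' is odd (it need not vanish on (0, π)).
  u² squared terms: (-1)²·∫cos(x)² dx = 1·π/2 = π/2;  (4)²·∫sin(2x)² dx = 16·π/2 = 8*π.
  u² cross terms: 2·(-1)·(4)·∫cos(x)·sin(2x) dx = -8·(4/3) = -32/3.
  So ∫_0^π u² dx = π/2 + 8*π − 32/3 = -32/3 + 17*π/2.
  (u')² squared terms: (8)²·∫cos(2x)² dx = 64·π/2 = 32*π;  (1)²·∫sin(x)² dx = 1·π/2 = π/2.
  (u')² cross terms: 2·(8)·(1)·∫cos(2x)·sin(x) dx = 16·(-2/3) = -32/3.
  So ∫_0^π (u')² dx = 32*π + π/2 − 32/3 = -32/3 + 65*π/2.
||u||_{H^1}^2 = (-32/3 + 17*π/2) + (-32/3 + 65*π/2) = -64/3 + 41*π.


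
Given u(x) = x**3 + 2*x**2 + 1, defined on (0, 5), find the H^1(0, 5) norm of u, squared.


||u||_{H^1}^2 = 484445/14

The H^1 norm (squared) on an interval (0, L) is
  ||u||_{H^1}^2 = ∫_0^L u(x)^2 dx + ∫_0^L u'(x)^2 dx.
Compute u'(x) = 3*x**2 + 4*x.
Then u(x)^2 = x**6 + 4*x**5 + 4*x**4 + 2*x**3 + 4*x**2 + 1 and u'(x)^2 = 9*x**4 + 24*x**3 + 16*x**2.
Integrate each monomial from 0 to 5 using ∫_0^5 c·x^n dx = c·5^(n+1)/(n+1):
  ∫_0^5 u(x)^2 dx = ∫_0^5 (x^6 + 4*x^5 + 4*x^4 + 2*x^3 + 4*x^2 + 1) dx. Term by term:
    ∫_0^5 x^6 dx = 78125/7;  ∫_0^5 4*x^5 dx = 31250/3;  ∫_0^5 4*x^4 dx = 2500;
    ∫_0^5 2*x^3 dx = 625/2;  ∫_0^5 4*x^2 dx = 500/3;  ∫_0^5 1 dx = 5.
  Sum: 78125/7 + 31250/3 + 2500 + 625/2 + 500/3 + 5 = 1031585/42.
  ∫_0^5 u'(x)^2 dx = ∫_0^5 (9*x^4 + 24*x^3 + 16*x^2) dx. Term by term:
    ∫_0^5 9*x^4 dx = 5625;  ∫_0^5 24*x^3 dx = 3750;  ∫_0^5 16*x^2 dx = 2000/3.
  Sum: 5625 + 3750 + 2000/3 = 30125/3.
Adding: ||u||_{H^1}^2 = 1031585/42 + 30125/3 = 484445/14.


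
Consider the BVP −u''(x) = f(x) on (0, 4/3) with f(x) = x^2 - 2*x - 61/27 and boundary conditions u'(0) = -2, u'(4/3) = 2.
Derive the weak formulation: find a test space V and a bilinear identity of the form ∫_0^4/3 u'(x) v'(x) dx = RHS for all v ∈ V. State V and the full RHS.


V = H^1(0, 4/3) (v unrestricted at boundary; u is determined up to an additive constant); weak form: ∫_0^4/3 u'v' dx = ∫_0^4/3 (x^2 - 2*x - 61/27) v dx + 2·v(4/3) + 2·v(0) for all v ∈ V.

Multiply both sides by a test function v and integrate from 0 to 4/3:
  ∫_0^4/3 −u''(x) v(x) dx = ∫_0^4/3 f(x) v(x) dx.
Integrate the LHS by parts once:
  ∫_0^4/3 −u'' v dx = −[u'(x) v(x)]_0^4/3 + ∫_0^4/3 u'(x) v'(x) dx.
Thus ∫_0^4/3 u'(x) v'(x) dx = ∫_0^4/3 f(x) v(x) dx + [u'(x) v(x)]_0^4/3.
Choose V so that boundary terms are either known or forced to vanish.
u has inhomogeneous Neumann u'(0) = -2, u'(4/3) = 2. [u' v]_0^4/3 = (2)·v(4/3) − (-2)·v(0) = 2·v(4/3) + 2·v(0). Take V = H^1(0, 4/3); boundary term becomes part of RHS.
Weak formulation: find u (satisfying any essential BC) such that ∫_0^4/3 u'(x) v'(x) dx = ∫_0^4/3 f v dx + 2·v(4/3) + 2·v(0) for all v ∈ V (Neumann data are natural BCs: they enter the RHS as boundary terms).
Substituting f(x) = x^2 - 2*x - 61/27, the right-hand side is ∫_0^4/3 (x^2 - 2*x - 61/27) v dx + 2·v(4/3) + 2·v(0).
Compatibility check (pure Neumann): taking v ≡ 1 ∈ V gives 0 = ∫_0^4/3 f dx + (2) − (-2), i.e. ∫_0^4/3 f dx must equal u'(0) − u'(4/3) = -4. Indeed ∫_0^4/3 (x^2 - 2*x - 61/27) dx = -4, so the data are compatible. The solution is then unique only up to an additive constant (fix it e.g. by requiring ∫_0^4/3 u dx = 0).


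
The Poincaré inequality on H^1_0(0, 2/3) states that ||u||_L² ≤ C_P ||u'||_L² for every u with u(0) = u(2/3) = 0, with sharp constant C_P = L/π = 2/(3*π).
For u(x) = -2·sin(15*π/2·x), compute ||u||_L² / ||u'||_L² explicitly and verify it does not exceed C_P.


||u||_L² / ||u'||_L² = 2/(15*π) < C_P = 2/(3*π).

u(x) = -2·sin(15*π/2·x), so u'(x) = -15*π*cos(15*π*x/2).
Writing u(x) = A·sin(kπx/L) with A = -2 and k = 5, use ∫_0^L sin²(kπx/L) dx = L/2 and ∫_0^L cos²(kπx/L) dx = L/2.
u² = 4·sin²(15*π/2·x) and (u')² = 225*π^2·cos²(15*π/2·x), and each of sin², cos² integrates to L/2 = 1/3 over (0, 2/3).
∫_0^2/3 u² dx = 4/3, so ||u||_L² = 2*sqrt(3)/3.
∫_0^2/3 (u')² dx = 75*π^2, so ||u'||_L² = 5*sqrt(3)*π.
Ratio ||u||_L² / ||u'||_L² = 2/(15*π).
Sharp Poincaré constant on H^1_0(0, 2/3) is C_P = L/π = 2/(3*π), achieved by sin(3*π/2·x).
This is the k = 5 harmonic; the ratio L/(kπ) is strictly less than C_P = L/π, consistent with the sharp inequality ||u||_L² ≤ C_P ||u'||_L².


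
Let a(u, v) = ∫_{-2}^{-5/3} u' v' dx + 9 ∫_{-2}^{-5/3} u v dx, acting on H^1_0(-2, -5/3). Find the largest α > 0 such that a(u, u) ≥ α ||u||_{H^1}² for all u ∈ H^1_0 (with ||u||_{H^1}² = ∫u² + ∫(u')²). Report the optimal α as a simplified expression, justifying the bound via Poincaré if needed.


α = 1

Coercivity of a(·,·) on H^1_0(-2, -5/3) means a(u, u) ≥ α ||u||_{H^1}² for every u ∈ H^1_0.
The interval has length L = 1/3, and Poincaré/coercivity depend only on L. Here a(u, u) = ∫(u')² + (9)·∫u².
Here c = 9 ≥ 1, so a(u,u) = ∫(u')² + c∫u² ≥ ∫(u')² + ∫u² = ||u||_{H^1}², i.e. α = 1 works. No larger α is possible: a(u,u) ≥ α||u||_{H^1}² means (1−α)∫(u')² ≥ (α−c)∫u², and for the modes u_n = sin(nπ(x−x₀)/L) (x₀ the left endpoint) one has ∫u_n²/∫(u_n')² = (L/(nπ))² → 0, so a(u_n,u_n)/||u_n||_{H^1}² → 1. Hence the optimal constant is α = 1.
Therefore α = 1.


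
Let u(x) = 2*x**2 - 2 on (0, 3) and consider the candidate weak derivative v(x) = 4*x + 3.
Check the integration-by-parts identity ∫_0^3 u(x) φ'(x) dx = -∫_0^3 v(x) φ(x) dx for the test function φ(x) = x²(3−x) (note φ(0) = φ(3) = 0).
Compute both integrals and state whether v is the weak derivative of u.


LHS = -243/5, RHS = -1377/20. No, v is not the weak derivative of u.

u(x) = 2*x**2 - 2, classical derivative u'(x) = 4*x.
φ(x) = x²(3−x), so φ'(x) = 3*x*(2 - x).
Note φ(0) = φ(3) = 0, so the boundary term u·φ vanishes.
LHS = ∫_0^3 u(x) φ'(x) dx = ∫_0^3 (-6*x^4 + 12*x^3 + 6*x^2 - 12*x) dx. Term by term:
  ∫_0^3 -6*x^4 dx = -1458/5;  ∫_0^3 12*x^3 dx = 243;  ∫_0^3 6*x^2 dx = 54;
  ∫_0^3 -12*x dx = -54.
Sum: -1458/5 + 243 + 54 − 54 = -243/5.
So LHS = -243/5.
∫_0^3 v(x) φ(x) dx = ∫_0^3 (-4*x^4 + 9*x^3 + 9*x^2) dx. Term by term:
  ∫_0^3 -4*x^4 dx = -972/5;  ∫_0^3 9*x^3 dx = 729/4;  ∫_0^3 9*x^2 dx = 81.
Sum: -972/5 + 729/4 + 81 = 1377/20.
So RHS = -∫_0^3 v(x) φ(x) dx = -1377/20.
LHS − RHS = 81/4 ≠ 0, so the identity fails.
(For a valid weak derivative the identity must hold for EVERY test function, in particular this one. The failure shows v is NOT the weak derivative of u.)
Correct weak derivative would be u'(x) = 4*x.


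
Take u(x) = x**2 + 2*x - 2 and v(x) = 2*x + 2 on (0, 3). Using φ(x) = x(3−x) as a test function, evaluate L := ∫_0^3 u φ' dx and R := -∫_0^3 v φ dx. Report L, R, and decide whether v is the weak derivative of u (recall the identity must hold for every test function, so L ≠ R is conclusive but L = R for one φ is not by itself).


LHS = -45/2, RHS = -45/2. Yes, v = u' weakly.

u(x) = x**2 + 2*x - 2, classical derivative u'(x) = 2*x + 2.
φ(x) = x(3−x), so φ'(x) = 3 - 2*x.
Note φ(0) = φ(3) = 0, so the boundary term u·φ vanishes.
LHS = ∫_0^3 u(x) φ'(x) dx = ∫_0^3 (-2*x^3 - x^2 + 10*x - 6) dx. Term by term:
  ∫_0^3 -2*x^3 dx = -81/2;  ∫_0^3 -x^2 dx = -9;  ∫_0^3 10*x dx = 45;
  ∫_0^3 -6 dx = -18.
Sum: -81/2 − 9 + 45 − 18 = -45/2.
So LHS = -45/2.
∫_0^3 v(x) φ(x) dx = ∫_0^3 (-2*x^3 + 4*x^2 + 6*x) dx. Term by term:
  ∫_0^3 -2*x^3 dx = -81/2;  ∫_0^3 4*x^2 dx = 36;  ∫_0^3 6*x dx = 27.
Sum: -81/2 + 36 + 27 = 45/2.
So RHS = -∫_0^3 v(x) φ(x) dx = -45/2.
LHS = RHS, so the identity holds for this test φ.
Moreover u is smooth here and v(x) = u'(x) = 2*x + 2 pointwise, so the identity holds for every test function. Hence v is the weak derivative of u.


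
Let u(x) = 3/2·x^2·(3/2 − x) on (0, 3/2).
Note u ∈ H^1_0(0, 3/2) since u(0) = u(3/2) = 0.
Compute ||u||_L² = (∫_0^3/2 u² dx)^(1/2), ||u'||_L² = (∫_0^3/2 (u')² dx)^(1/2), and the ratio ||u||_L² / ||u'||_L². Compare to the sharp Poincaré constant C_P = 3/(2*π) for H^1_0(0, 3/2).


||u||_L² / ||u'||_L² = 3*sqrt(14)/28 < C_P = 3/(2*π).

u(x) = 3/2·x^2·(3/2 − x), so u'(x) = 9*x*(1 - x)/2.
u(x) = 3/2·x^2·(3/2 − x) vanishes at x = 0 and x = 3/2, so u ∈ H^1_0(0, 3/2). Differentiate via the product rule and integrate the resulting polynomials term by term.
  ∫_0^3/2 u² dx = ∫_0^3/2 (9*x^6/4 - 27*x^5/4 + 81*x^4/16) dx. Term by term:
    ∫_0^3/2 9*x^6/4 dx = 19683/3584;  ∫_0^3/2 -27*x^5/4 dx = -6561/512;  ∫_0^3/2 81*x^4/16 dx = 19683/2560.
  Sum: 19683/3584 − 6561/512 + 19683/2560 = 6561/17920.
  ∫_0^3/2 (u')² dx = ∫_0^3/2 (81*x^4/4 - 81*x^3/2 + 81*x^2/4) dx. Term by term:
    ∫_0^3/2 81*x^4/4 dx = 19683/640;  ∫_0^3/2 -81*x^3/2 dx = -6561/128;  ∫_0^3/2 81*x^2/4 dx = 729/32.
  Sum: 19683/640 − 6561/128 + 729/32 = 729/320.
∫_0^3/2 u² dx = 6561/17920, so ||u||_L² = 81*sqrt(70)/1120.
∫_0^3/2 (u')² dx = 729/320, so ||u'||_L² = 27*sqrt(5)/40.
Ratio ||u||_L² / ||u'||_L² = 3*sqrt(14)/28.
Sharp Poincaré constant on H^1_0(0, 3/2) is C_P = L/π = 3/(2*π), achieved by sin(2*π/3·x).
A polynomial bump cannot attain the sharp Poincaré constant (only the first sine eigenfunction does), so the ratio is strictly less than C_P, consistent with ||u||_L² ≤ C_P ||u'||_L².


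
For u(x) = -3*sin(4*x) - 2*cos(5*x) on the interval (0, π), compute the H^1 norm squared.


||u||_{H^1(0,π)}^2 = -832/3 + 257*π/2

u'(x) = 10*sin(5*x) - 12*cos(4*x).
Expand u² and (u')² and integrate term by term on (0, π), using: for integers n ≥ 1, ∫_0^π sin²(nx) dx = ∫_0^π cos²(nx) dx = π/2; for n ≠ n', ∫_0^π sin(nx)sin(n'x) dx = ∫_0^π cos(nx)cos(n'x) dx = 0; and by product-to-sum, ∫_0^π sin(nx)cos(n'x) dx = ½∫_0^π [sin((n+n')x) + sin((n−n')x)] dx, which is 0 when n+n' is even and 2n/(n²−n'²) when n+n' is odd (it need not vanish on (0, π)).
  u² squared terms: (-3)²·∫sin(4x)² dx = 9·π/2 = 9*π/2;  (-2)²·∫cos(5x)² dx = 4·π/2 = 2*π.
  u² cross terms: 2·(-3)·(-2)·∫sin(4x)·cos(5x) dx = 12·(-8/9) = -32/3.
  So ∫_0^π u² dx = 9*π/2 + 2*π − 32/3 = -32/3 + 13*π/2.
  (u')² squared terms: (-12)²·∫cos(4x)² dx = 144·π/2 = 72*π;  (10)²·∫sin(5x)² dx = 100·π/2 = 50*π.
  (u')² cross terms: 2·(-12)·(10)·∫cos(4x)·sin(5x) dx = -240·(10/9) = -800/3.
  So ∫_0^π (u')² dx = 72*π + 50*π − 800/3 = -800/3 + 122*π.
||u||_{H^1}^2 = (-32/3 + 13*π/2) + (-800/3 + 122*π) = -832/3 + 257*π/2.


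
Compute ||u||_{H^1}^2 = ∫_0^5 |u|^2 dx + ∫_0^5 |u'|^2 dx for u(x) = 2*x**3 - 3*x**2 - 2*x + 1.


||u||_{H^1}^2 = 597650/21

The H^1 norm (squared) on an interval (0, L) is
  ||u||_{H^1}^2 = ∫_0^L u(x)^2 dx + ∫_0^L u'(x)^2 dx.
Compute u'(x) = 6*x**2 - 6*x - 2.
Then u(x)^2 = 4*x**6 - 12*x**5 + x**4 + 16*x**3 - 2*x**2 - 4*x + 1 and u'(x)^2 = 36*x**4 - 72*x**3 + 12*x**2 + 24*x + 4.
Integrate each monomial from 0 to 5 using ∫_0^5 c·x^n dx = c·5^(n+1)/(n+1):
  ∫_0^5 u(x)^2 dx = ∫_0^5 (4*x^6 - 12*x^5 + x^4 + 16*x^3 - 2*x^2 - 4*x + 1) dx. Term by term:
    ∫_0^5 4*x^6 dx = 312500/7;  ∫_0^5 -12*x^5 dx = -31250;  ∫_0^5 x^4 dx = 625;
    ∫_0^5 16*x^3 dx = 2500;  ∫_0^5 -2*x^2 dx = -250/3;  ∫_0^5 -4*x dx = -50;
    ∫_0^5 1 dx = 5.
  Sum: 312500/7 − 31250 + 625 + 2500 − 250/3 − 50 + 5 = 344180/21.
  ∫_0^5 u'(x)^2 dx = ∫_0^5 (36*x^4 - 72*x^3 + 12*x^2 + 24*x + 4) dx. Term by term:
    ∫_0^5 36*x^4 dx = 22500;  ∫_0^5 -72*x^3 dx = -11250;  ∫_0^5 12*x^2 dx = 500;
    ∫_0^5 24*x dx = 300;  ∫_0^5 4 dx = 20.
  Sum: 22500 − 11250 + 500 + 300 + 20 = 12070.
Adding: ||u||_{H^1}^2 = 344180/21 + 12070 = 597650/21.


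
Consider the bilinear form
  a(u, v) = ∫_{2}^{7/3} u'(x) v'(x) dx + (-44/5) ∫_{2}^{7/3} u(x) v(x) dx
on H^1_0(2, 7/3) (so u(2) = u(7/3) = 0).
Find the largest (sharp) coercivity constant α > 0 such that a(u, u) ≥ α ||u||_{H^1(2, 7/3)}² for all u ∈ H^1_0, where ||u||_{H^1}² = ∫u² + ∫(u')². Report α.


α = (-44 + 45*π^2)/(5*(1 + 9*π^2))

Coercivity of a(·,·) on H^1_0(2, 7/3) means a(u, u) ≥ α ||u||_{H^1}² for every u ∈ H^1_0.
The interval has length L = 1/3, and Poincaré/coercivity depend only on L. Here a(u, u) = ∫(u')² + (-44/5)·∫u².
Here c = -44/5 < 0 with |c| < (π/L)² = 9*π^2, so coercivity still holds. The condition a(u,u) ≥ α||u||_{H^1}² reads (1−α)∫(u')² ≥ (α−c)∫u². Any admissible α is ≤ 1 (rapidly oscillating u have ∫u²/∫(u')² → 0), and α = 1 would force 0 ≥ (1−c)∫u², impossible since c < 1; so 1−α > 0. By the sharp Poincaré inequality on H^1_0 of an interval of length L, ∫(u')² ≥ (π/L)²∫u² with equality for the first sine mode sin(π(x−x₀)/L) (x₀ the left endpoint), so the inequality holds for all u iff (1−α)(π/L)² ≥ α − c, i.e. α ≤ ((π/L)² + c)/((π/L)² + 1) = (1 + c(L/π)²)/(1 + (L/π)²). (Direct route, valid since c ≤ 0: Poincaré gives c∫u² ≥ c(L/π)²∫(u')², so a(u,u) ≥ (1 + c(L/π)²)∫(u')², while ||u||_{H^1}² ≤ (1 + (L/π)²)∫(u')²; dividing yields the same α.) With (π/L)² = 9*π^2 and c = -44/5, the largest admissible constant is α = ((π/L)² + c)/((π/L)² + 1).
Simplifying, α = (-44 + 45*π^2)/(5*(1 + 9*π^2)).


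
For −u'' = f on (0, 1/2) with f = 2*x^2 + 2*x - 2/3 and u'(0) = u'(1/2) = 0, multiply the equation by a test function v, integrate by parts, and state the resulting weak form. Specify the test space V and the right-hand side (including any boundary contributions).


V = H^1(0, 1/2) (no boundary constraint on v; u is determined up to an additive constant); weak form: ∫_0^1/2 u'v' dx = ∫_0^1/2 (2*x^2 + 2*x - 2/3) v dx for all v ∈ V.

Multiply both sides by a test function v and integrate from 0 to 1/2:
  ∫_0^1/2 −u''(x) v(x) dx = ∫_0^1/2 f(x) v(x) dx.
Integrate the LHS by parts once:
  ∫_0^1/2 −u'' v dx = −[u'(x) v(x)]_0^1/2 + ∫_0^1/2 u'(x) v'(x) dx.
Thus ∫_0^1/2 u'(x) v'(x) dx = ∫_0^1/2 f(x) v(x) dx + [u'(x) v(x)]_0^1/2.
Choose V so that boundary terms are either known or forced to vanish.
u has homogeneous Neumann: u'(0) = u'(1/2) = 0. So [u' v]_0^1/2 = 0·v(1/2) − 0·v(0) = 0 for any v; take V = H^1(0, 1/2).
Weak formulation: find u (satisfying any essential BC) such that ∫_0^1/2 u'(x) v'(x) dx = ∫_0^1/2 f v dx for all v ∈ V (homogeneous Neumann, so boundary terms vanish).
Substituting f(x) = 2*x^2 + 2*x - 2/3, the right-hand side is ∫_0^1/2 (2*x^2 + 2*x - 2/3) v dx.
Compatibility check (pure Neumann): taking v ≡ 1 ∈ V gives 0 = ∫_0^1/2 f dx + (0) − (0), i.e. ∫_0^1/2 f dx must equal u'(0) − u'(1/2) = 0. Indeed ∫_0^1/2 (2*x^2 + 2*x - 2/3) dx = 0, so the data are compatible. The solution is then unique only up to an additive constant (fix it e.g. by requiring ∫_0^1/2 u dx = 0).


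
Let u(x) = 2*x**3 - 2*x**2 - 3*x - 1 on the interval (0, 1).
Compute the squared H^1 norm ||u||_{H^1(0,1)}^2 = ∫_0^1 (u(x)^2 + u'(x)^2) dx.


||u||_{H^1}^2 = 1838/105

The H^1 norm (squared) on an interval (0, L) is
  ||u||_{H^1}^2 = ∫_0^L u(x)^2 dx + ∫_0^L u'(x)^2 dx.
Compute u'(x) = 6*x**2 - 4*x - 3.
Then u(x)^2 = 4*x**6 - 8*x**5 - 8*x**4 + 8*x**3 + 13*x**2 + 6*x + 1 and u'(x)^2 = 36*x**4 - 48*x**3 - 20*x**2 + 24*x + 9.
Integrate each monomial from 0 to 1 using ∫_0^1 c·x^n dx = c·1^(n+1)/(n+1):
  ∫_0^1 u(x)^2 dx = ∫_0^1 (4*x^6 - 8*x^5 - 8*x^4 + 8*x^3 + 13*x^2 + 6*x + 1) dx. Term by term:
    ∫_0^1 4*x^6 dx = 4/7;  ∫_0^1 -8*x^5 dx = -4/3;  ∫_0^1 -8*x^4 dx = -8/5;
    ∫_0^1 8*x^3 dx = 2;  ∫_0^1 13*x^2 dx = 13/3;  ∫_0^1 6*x dx = 3;
    ∫_0^1 1 dx = 1.
  Sum: 4/7 − 4/3 − 8/5 + 2 + 13/3 + 3 + 1 = 279/35.
  ∫_0^1 u'(x)^2 dx = ∫_0^1 (36*x^4 - 48*x^3 - 20*x^2 + 24*x + 9) dx. Term by term:
    ∫_0^1 36*x^4 dx = 36/5;  ∫_0^1 -48*x^3 dx = -12;  ∫_0^1 -20*x^2 dx = -20/3;
    ∫_0^1 24*x dx = 12;  ∫_0^1 9 dx = 9.
  Sum: 36/5 − 12 − 20/3 + 12 + 9 = 143/15.
Adding: ||u||_{H^1}^2 = 279/35 + 143/15 = 1838/105.


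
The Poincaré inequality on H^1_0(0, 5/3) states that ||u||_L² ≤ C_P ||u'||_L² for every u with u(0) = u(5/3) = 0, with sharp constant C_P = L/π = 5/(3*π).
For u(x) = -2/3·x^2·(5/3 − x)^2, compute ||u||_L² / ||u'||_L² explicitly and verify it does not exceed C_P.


||u||_L² / ||u'||_L² = 5*sqrt(3)/18 < C_P = 5/(3*π).

u(x) = -2/3·x^2·(5/3 − x)^2, so u'(x) = 4*x*(-18*x^2 + 45*x - 25)/27.
u(x) = -2/3·x^2·(5/3 − x)^2 vanishes at x = 0 and x = 5/3, so u ∈ H^1_0(0, 5/3). Differentiate via the product rule and integrate the resulting polynomials term by term.
  ∫_0^5/3 u² dx = ∫_0^5/3 (4*x^8/9 - 80*x^7/27 + 200*x^6/27 - 2000*x^5/243 + 2500*x^4/729) dx. Term by term:
    ∫_0^5/3 4*x^8/9 dx = 7812500/1594323;  ∫_0^5/3 -80*x^7/27 dx = -3906250/177147;  ∫_0^5/3 200*x^6/27 dx = 15625000/413343;
    ∫_0^5/3 -2000*x^5/243 dx = -15625000/531441;  ∫_0^5/3 2500*x^4/729 dx = 1562500/177147.
  Sum: 7812500/1594323 − 3906250/177147 + 15625000/413343 − 15625000/531441 + 1562500/177147 = 781250/11160261.
  ∫_0^5/3 (u')² dx = ∫_0^5/3 (64*x^6/9 - 320*x^5/9 + 5200*x^4/81 - 4000*x^3/81 + 10000*x^2/729) dx. Term by term:
    ∫_0^5/3 64*x^6/9 dx = 5000000/137781;  ∫_0^5/3 -320*x^5/9 dx = -2500000/19683;  ∫_0^5/3 5200*x^4/81 dx = 3250000/19683;
    ∫_0^5/3 -4000*x^3/81 dx = -625000/6561;  ∫_0^5/3 10000*x^2/729 dx = 1250000/59049.
  Sum: 5000000/137781 − 2500000/19683 + 3250000/19683 − 625000/6561 + 1250000/59049 = 125000/413343.
∫_0^5/3 u² dx = 781250/11160261, so ||u||_L² = 625*sqrt(42)/15309.
∫_0^5/3 (u')² dx = 125000/413343, so ||u'||_L² = 250*sqrt(14)/1701.
Ratio ||u||_L² / ||u'||_L² = 5*sqrt(3)/18.
Sharp Poincaré constant on H^1_0(0, 5/3) is C_P = L/π = 5/(3*π), achieved by sin(3*π/5·x).
A polynomial bump cannot attain the sharp Poincaré constant (only the first sine eigenfunction does), so the ratio is strictly less than C_P, consistent with ||u||_L² ≤ C_P ||u'||_L².


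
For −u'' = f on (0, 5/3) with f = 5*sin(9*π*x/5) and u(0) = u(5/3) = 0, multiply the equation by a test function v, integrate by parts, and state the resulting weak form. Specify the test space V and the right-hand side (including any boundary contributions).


V = H^1_0(0, 5/3) (so v(0) = v(5/3) = 0); weak form: ∫_0^5/3 u'v' dx = ∫_0^5/3 (5*sin(9*π*x/5)) v dx for all v ∈ V.

Multiply both sides by a test function v and integrate from 0 to 5/3:
  ∫_0^5/3 −u''(x) v(x) dx = ∫_0^5/3 f(x) v(x) dx.
Integrate the LHS by parts once:
  ∫_0^5/3 −u'' v dx = −[u'(x) v(x)]_0^5/3 + ∫_0^5/3 u'(x) v'(x) dx.
Thus ∫_0^5/3 u'(x) v'(x) dx = ∫_0^5/3 f(x) v(x) dx + [u'(x) v(x)]_0^5/3.
Choose V so that boundary terms are either known or forced to vanish.
u is Dirichlet: u(0) = u(5/3) = 0. Let V = H^1_0(0, 5/3); then v(0) = v(5/3) = 0, and [u' v]_0^5/3 = 0.
Weak formulation: find u (satisfying any essential BC) such that ∫_0^5/3 u'(x) v'(x) dx = ∫_0^5/3 f v dx for all v ∈ V.
Substituting f(x) = 5*sin(9*π*x/5), the right-hand side is ∫_0^5/3 (5*sin(9*π*x/5)) v dx.


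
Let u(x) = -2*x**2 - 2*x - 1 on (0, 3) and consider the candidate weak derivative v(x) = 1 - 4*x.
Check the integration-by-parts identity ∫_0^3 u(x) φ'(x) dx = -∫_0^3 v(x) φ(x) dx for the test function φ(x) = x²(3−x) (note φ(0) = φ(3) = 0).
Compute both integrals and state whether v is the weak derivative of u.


LHS = 621/10, RHS = 837/20. No, v is not the weak derivative of u.

u(x) = -2*x**2 - 2*x - 1, classical derivative u'(x) = -4*x - 2.
φ(x) = x²(3−x), so φ'(x) = 3*x*(2 - x).
Note φ(0) = φ(3) = 0, so the boundary term u·φ vanishes.
LHS = ∫_0^3 u(x) φ'(x) dx = ∫_0^3 (6*x^4 - 6*x^3 - 9*x^2 - 6*x) dx. Term by term:
  ∫_0^3 6*x^4 dx = 1458/5;  ∫_0^3 -6*x^3 dx = -243/2;  ∫_0^3 -9*x^2 dx = -81;
  ∫_0^3 -6*x dx = -27.
Sum: 1458/5 − 243/2 − 81 − 27 = 621/10.
So LHS = 621/10.
∫_0^3 v(x) φ(x) dx = ∫_0^3 (4*x^4 - 13*x^3 + 3*x^2) dx. Term by term:
  ∫_0^3 4*x^4 dx = 972/5;  ∫_0^3 -13*x^3 dx = -1053/4;  ∫_0^3 3*x^2 dx = 27.
Sum: 972/5 − 1053/4 + 27 = -837/20.
So RHS = -∫_0^3 v(x) φ(x) dx = 837/20.
LHS − RHS = 81/4 ≠ 0, so the identity fails.
(For a valid weak derivative the identity must hold for EVERY test function, in particular this one. The failure shows v is NOT the weak derivative of u.)
Correct weak derivative would be u'(x) = -4*x - 2.


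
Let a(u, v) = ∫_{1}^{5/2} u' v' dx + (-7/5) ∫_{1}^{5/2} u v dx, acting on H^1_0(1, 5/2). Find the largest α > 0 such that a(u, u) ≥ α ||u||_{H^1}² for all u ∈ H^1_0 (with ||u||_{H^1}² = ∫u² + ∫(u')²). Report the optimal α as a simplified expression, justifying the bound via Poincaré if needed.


α = (-63 + 20*π^2)/(5*(9 + 4*π^2))

Coercivity of a(·,·) on H^1_0(1, 5/2) means a(u, u) ≥ α ||u||_{H^1}² for every u ∈ H^1_0.
The interval has length L = 3/2, and Poincaré/coercivity depend only on L. Here a(u, u) = ∫(u')² + (-7/5)·∫u².
Here c = -7/5 < 0 with |c| < (π/L)² = 4*π^2/9, so coercivity still holds. The condition a(u,u) ≥ α||u||_{H^1}² reads (1−α)∫(u')² ≥ (α−c)∫u². Any admissible α is ≤ 1 (rapidly oscillating u have ∫u²/∫(u')² → 0), and α = 1 would force 0 ≥ (1−c)∫u², impossible since c < 1; so 1−α > 0. By the sharp Poincaré inequality on H^1_0 of an interval of length L, ∫(u')² ≥ (π/L)²∫u² with equality for the first sine mode sin(π(x−x₀)/L) (x₀ the left endpoint), so the inequality holds for all u iff (1−α)(π/L)² ≥ α − c, i.e. α ≤ ((π/L)² + c)/((π/L)² + 1) = (1 + c(L/π)²)/(1 + (L/π)²). (Direct route, valid since c ≤ 0: Poincaré gives c∫u² ≥ c(L/π)²∫(u')², so a(u,u) ≥ (1 + c(L/π)²)∫(u')², while ||u||_{H^1}² ≤ (1 + (L/π)²)∫(u')²; dividing yields the same α.) With (π/L)² = 4*π^2/9 and c = -7/5, the largest admissible constant is α = ((π/L)² + c)/((π/L)² + 1).
Simplifying, α = (-63 + 20*π^2)/(5*(9 + 4*π^2)).


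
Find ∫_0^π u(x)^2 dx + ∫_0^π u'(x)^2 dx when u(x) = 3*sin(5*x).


||u||_{H^1(0,π)}^2 = 117*π

u'(x) = 15*cos(5*x).
Expand u² and (u')² and integrate term by term on (0, π), using: for integers n ≥ 1, ∫_0^π sin²(nx) dx = ∫_0^π cos²(nx) dx = π/2; for n ≠ n', ∫_0^π sin(nx)sin(n'x) dx = ∫_0^π cos(nx)cos(n'x) dx = 0; and by product-to-sum, ∫_0^π sin(nx)cos(n'x) dx = ½∫_0^π [sin((n+n')x) + sin((n−n')x)] dx, which is 0 when n+n' is even and 2n/(n²−n'²) when n+n' is odd (it need not vanish on (0, π)).
  u² squared terms: (3)²·∫sin(5x)² dx = 9·π/2 = 9*π/2.
  So ∫_0^π u² dx = 9*π/2.
  (u')² squared terms: (15)²·∫cos(5x)² dx = 225·π/2 = 225*π/2.
  So ∫_0^π (u')² dx = 225*π/2.
||u||_{H^1}^2 = (9*π/2) + (225*π/2) = 117*π.


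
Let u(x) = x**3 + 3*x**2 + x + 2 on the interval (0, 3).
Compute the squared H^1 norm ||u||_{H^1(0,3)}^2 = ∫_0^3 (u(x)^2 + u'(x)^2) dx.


||u||_{H^1}^2 = 49377/14

The H^1 norm (squared) on an interval (0, L) is
  ||u||_{H^1}^2 = ∫_0^L u(x)^2 dx + ∫_0^L u'(x)^2 dx.
Compute u'(x) = 3*x**2 + 6*x + 1.
Then u(x)^2 = x**6 + 6*x**5 + 11*x**4 + 10*x**3 + 13*x**2 + 4*x + 4 and u'(x)^2 = 9*x**4 + 36*x**3 + 42*x**2 + 12*x + 1.
Integrate each monomial from 0 to 3 using ∫_0^3 c·x^n dx = c·3^(n+1)/(n+1):
  ∫_0^3 u(x)^2 dx = ∫_0^3 (x^6 + 6*x^5 + 11*x^4 + 10*x^3 + 13*x^2 + 4*x + 4) dx. Term by term:
    ∫_0^3 x^6 dx = 2187/7;  ∫_0^3 6*x^5 dx = 729;  ∫_0^3 11*x^4 dx = 2673/5;
    ∫_0^3 10*x^3 dx = 405/2;  ∫_0^3 13*x^2 dx = 117;  ∫_0^3 4*x dx = 18;
    ∫_0^3 4 dx = 12.
  Sum: 2187/7 + 729 + 2673/5 + 405/2 + 117 + 18 + 12 = 134787/70.
  ∫_0^3 u'(x)^2 dx = ∫_0^3 (9*x^4 + 36*x^3 + 42*x^2 + 12*x + 1) dx. Term by term:
    ∫_0^3 9*x^4 dx = 2187/5;  ∫_0^3 36*x^3 dx = 729;  ∫_0^3 42*x^2 dx = 378;
    ∫_0^3 12*x dx = 54;  ∫_0^3 1 dx = 3.
  Sum: 2187/5 + 729 + 378 + 54 + 3 = 8007/5.
Adding: ||u||_{H^1}^2 = 134787/70 + 8007/5 = 49377/14.


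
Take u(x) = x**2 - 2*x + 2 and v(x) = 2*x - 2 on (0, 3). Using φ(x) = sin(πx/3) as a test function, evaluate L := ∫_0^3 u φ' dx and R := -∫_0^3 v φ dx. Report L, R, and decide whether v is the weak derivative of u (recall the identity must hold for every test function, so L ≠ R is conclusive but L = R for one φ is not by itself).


LHS = -6/π, RHS = -6/π. Yes, v = u' weakly.

u(x) = x**2 - 2*x + 2, classical derivative u'(x) = 2*x - 2.
φ(x) = sin(πx/3), so φ'(x) = π*cos(π*x/3)/3.
Note φ(0) = φ(3) = 0, so the boundary term u·φ vanishes.
LHS = ∫_0^3 u(x) φ'(x) dx = ∫_0^3 (π*x^2*cos(π*x/3)/3 - 2*π*x*cos(π*x/3)/3 + 2*π*cos(π*x/3)/3) dx. Term by term:
  ∫_0^3 2*π*cos(π*x/3)/3 dx = 0;  ∫_0^3 -2*π*x*cos(π*x/3)/3 dx = 12/π;  ∫_0^3 π*x^2*cos(π*x/3)/3 dx = -18/π.
Sum: 0 + 12/π − 18/π = -6/π.
So LHS = -6/π.
∫_0^3 v(x) φ(x) dx = ∫_0^3 (2*x*sin(π*x/3) - 2*sin(π*x/3)) dx. Term by term:
  ∫_0^3 -2*sin(π*x/3) dx = -12/π;  ∫_0^3 2*x*sin(π*x/3) dx = 18/π.
Sum: -12/π + 18/π = 6/π.
So RHS = -∫_0^3 v(x) φ(x) dx = -6/π.
LHS = RHS, so the identity holds for this test φ.
Moreover u is smooth here and v(x) = u'(x) = 2*x - 2 pointwise, so the identity holds for every test function. Hence v is the weak derivative of u.


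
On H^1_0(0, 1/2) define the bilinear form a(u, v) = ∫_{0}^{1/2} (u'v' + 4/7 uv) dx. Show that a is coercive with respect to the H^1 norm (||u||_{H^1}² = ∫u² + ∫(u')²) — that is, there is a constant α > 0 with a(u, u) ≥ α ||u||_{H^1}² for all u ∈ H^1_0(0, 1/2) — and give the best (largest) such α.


α = 4*(1 + 7*π^2)/(7*(1 + 4*π^2))

Coercivity of a(·,·) on H^1_0(0, 1/2) means a(u, u) ≥ α ||u||_{H^1}² for every u ∈ H^1_0.
The interval has length L = 1/2, and Poincaré/coercivity depend only on L. Here a(u, u) = ∫(u')² + (4/7)·∫u².
Here 0 < c = 4/7 < 1. The condition a(u,u) ≥ α||u||_{H^1}² reads (1−α)∫(u')² ≥ (α−c)∫u². Any admissible α is ≤ 1 (rapidly oscillating u have ∫u²/∫(u')² → 0), and α = 1 would force 0 ≥ (1−c)∫u², impossible since c < 1; so 1−α > 0. By the sharp Poincaré inequality on H^1_0 of an interval of length L, ∫(u')² ≥ (π/L)²∫u² with equality for the first sine mode sin(π(x−x₀)/L) (x₀ the left endpoint), so the inequality holds for all u iff (1−α)(π/L)² ≥ α − c, i.e. α ≤ ((π/L)² + c)/((π/L)² + 1) = (1 + c(L/π)²)/(1 + (L/π)²). With (π/L)² = 4*π^2 and c = 4/7, the largest admissible constant is α = ((π/L)² + c)/((π/L)² + 1).
Simplifying, α = 4*(1 + 7*π^2)/(7*(1 + 4*π^2)).


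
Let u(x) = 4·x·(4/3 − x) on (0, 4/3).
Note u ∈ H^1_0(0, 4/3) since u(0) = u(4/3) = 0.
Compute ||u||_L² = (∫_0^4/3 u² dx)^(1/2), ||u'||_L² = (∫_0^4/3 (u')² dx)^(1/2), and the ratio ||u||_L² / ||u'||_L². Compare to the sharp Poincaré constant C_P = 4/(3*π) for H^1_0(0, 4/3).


||u||_L² / ||u'||_L² = 2*sqrt(10)/15 < C_P = 4/(3*π).

u(x) = 4·x·(4/3 − x), so u'(x) = 16/3 - 8*x.
u(x) = 4·x·(4/3 − x) vanishes at x = 0 and x = 4/3, so u ∈ H^1_0(0, 4/3). Differentiate via the product rule and integrate the resulting polynomials term by term.
  ∫_0^4/3 u² dx = ∫_0^4/3 (16*x^4 - 128*x^3/3 + 256*x^2/9) dx. Term by term:
    ∫_0^4/3 16*x^4 dx = 16384/1215;  ∫_0^4/3 -128*x^3/3 dx = -8192/243;  ∫_0^4/3 256*x^2/9 dx = 16384/729.
  Sum: 16384/1215 − 8192/243 + 16384/729 = 8192/3645.
  ∫_0^4/3 (u')² dx = ∫_0^4/3 (64*x^2 - 256*x/3 + 256/9) dx. Term by term:
    ∫_0^4/3 64*x^2 dx = 4096/81;  ∫_0^4/3 -256*x/3 dx = -2048/27;  ∫_0^4/3 256/9 dx = 1024/27.
  Sum: 4096/81 − 2048/27 + 1024/27 = 1024/81.
∫_0^4/3 u² dx = 8192/3645, so ||u||_L² = 64*sqrt(10)/135.
∫_0^4/3 (u')² dx = 1024/81, so ||u'||_L² = 32/9.
Ratio ||u||_L² / ||u'||_L² = 2*sqrt(10)/15.
Sharp Poincaré constant on H^1_0(0, 4/3) is C_P = L/π = 4/(3*π), achieved by sin(3*π/4·x).
A polynomial bump cannot attain the sharp Poincaré constant (only the first sine eigenfunction does), so the ratio is strictly less than C_P, consistent with ||u||_L² ≤ C_P ||u'||_L².


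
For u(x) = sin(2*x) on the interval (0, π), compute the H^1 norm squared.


||u||_{H^1(0,π)}^2 = 5*π/2

u'(x) = 2*cos(2*x).
Expand u² and (u')² and integrate term by term on (0, π), using: for integers n ≥ 1, ∫_0^π sin²(nx) dx = ∫_0^π cos²(nx) dx = π/2; for n ≠ n', ∫_0^π sin(nx)sin(n'x) dx = ∫_0^π cos(nx)cos(n'x) dx = 0; and by product-to-sum, ∫_0^π sin(nx)cos(n'x) dx = ½∫_0^π [sin((n+n')x) + sin((n−n')x)] dx, which is 0 when n+n' is even and 2n/(n²−n'²) when n+n' is odd (it need not vanish on (0, π)).
  u² squared terms: (1)²·∫sin(2x)² dx = 1·π/2 = π/2.
  So ∫_0^π u² dx = π/2.
  (u')² squared terms: (2)²·∫cos(2x)² dx = 4·π/2 = 2*π.
  So ∫_0^π (u')² dx = 2*π.
||u||_{H^1}^2 = (π/2) + (2*π) = 5*π/2.


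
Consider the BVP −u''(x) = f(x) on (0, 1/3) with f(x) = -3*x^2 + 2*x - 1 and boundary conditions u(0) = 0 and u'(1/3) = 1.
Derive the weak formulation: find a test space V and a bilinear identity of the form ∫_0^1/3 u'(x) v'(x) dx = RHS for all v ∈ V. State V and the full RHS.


V = {v ∈ H^1(0, 1/3) : v(0) = 0} (test functions vanish at x = 0 where u is specified); weak form: ∫_0^1/3 u'v' dx = ∫_0^1/3 (-3*x^2 + 2*x - 1) v dx + v(1/3) for all v ∈ V.

Multiply both sides by a test function v and integrate from 0 to 1/3:
  ∫_0^1/3 −u''(x) v(x) dx = ∫_0^1/3 f(x) v(x) dx.
Integrate the LHS by parts once:
  ∫_0^1/3 −u'' v dx = −[u'(x) v(x)]_0^1/3 + ∫_0^1/3 u'(x) v'(x) dx.
Thus ∫_0^1/3 u'(x) v'(x) dx = ∫_0^1/3 f(x) v(x) dx + [u'(x) v(x)]_0^1/3.
Choose V so that boundary terms are either known or forced to vanish.
Mixed BC: u(0) = 0 (Dirichlet) and u'(1/3) = 1 (Neumann). Define V = {v ∈ H^1(0, 1/3) : v(0) = 0}. Then [u' v]_0^1/3 = u'(1/3)·v(1/3) − u'(0)·0 = v(1/3).
Weak formulation: find u (satisfying any essential BC) such that ∫_0^1/3 u'(x) v'(x) dx = ∫_0^1/3 f v dx + v(1/3) for all v ∈ V (Dirichlet at 0 absorbed into V; Neumann datum at x = 1/3 contributes the boundary term).
Substituting f(x) = -3*x^2 + 2*x - 1, the right-hand side is ∫_0^1/3 (-3*x^2 + 2*x - 1) v dx + v(1/3).


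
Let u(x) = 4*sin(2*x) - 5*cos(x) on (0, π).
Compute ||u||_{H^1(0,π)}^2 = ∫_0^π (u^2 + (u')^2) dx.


||u||_{H^1(0,π)}^2 = -320/3 + 65*π

u'(x) = 5*sin(x) + 8*cos(2*x).
Expand u² and (u')² and integrate term by term on (0, π), using: for integers n ≥ 1, ∫_0^π sin²(nx) dx = ∫_0^π cos²(nx) dx = π/2; for n ≠ n', ∫_0^π sin(nx)sin(n'x) dx = ∫_0^π cos(nx)cos(n'x) dx = 0; and by product-to-sum, ∫_0^π sin(nx)cos(n'x) dx = ½∫_0^π [sin((n+n')x) + sin((n−n')x)] dx, which is 0 when n+n' is even and 2n/(n²−n'²) when n+n' is odd (it need not vanish on (0, π)).
  u² squared terms: (-5)²·∫cos(x)² dx = 25·π/2 = 25*π/2;  (4)²·∫sin(2x)² dx = 16·π/2 = 8*π.
  u² cross terms: 2·(-5)·(4)·∫cos(x)·sin(2x) dx = -40·(4/3) = -160/3.
  So ∫_0^π u² dx = 25*π/2 + 8*π − 160/3 = -160/3 + 41*π/2.
  (u')² squared terms: (5)²·∫sin(x)² dx = 25·π/2 = 25*π/2;  (8)²·∫cos(2x)² dx = 64·π/2 = 32*π.
  (u')² cross terms: 2·(5)·(8)·∫sin(x)·cos(2x) dx = 80·(-2/3) = -160/3.
  So ∫_0^π (u')² dx = 25*π/2 + 32*π − 160/3 = -160/3 + 89*π/2.
||u||_{H^1}^2 = (-160/3 + 41*π/2) + (-160/3 + 89*π/2) = -320/3 + 65*π.


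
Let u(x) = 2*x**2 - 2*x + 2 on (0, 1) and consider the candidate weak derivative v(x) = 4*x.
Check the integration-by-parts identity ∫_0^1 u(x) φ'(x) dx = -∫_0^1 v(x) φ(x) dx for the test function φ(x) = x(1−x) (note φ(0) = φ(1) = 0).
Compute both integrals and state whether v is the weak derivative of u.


LHS = 0, RHS = -1/3. No, v is not the weak derivative of u.

u(x) = 2*x**2 - 2*x + 2, classical derivative u'(x) = 4*x - 2.
φ(x) = x(1−x), so φ'(x) = 1 - 2*x.
Note φ(0) = φ(1) = 0, so the boundary term u·φ vanishes.
LHS = ∫_0^1 u(x) φ'(x) dx = ∫_0^1 (-4*x^3 + 6*x^2 - 6*x + 2) dx. Term by term:
  ∫_0^1 -4*x^3 dx = -1;  ∫_0^1 6*x^2 dx = 2;  ∫_0^1 -6*x dx = -3;
  ∫_0^1 2 dx = 2.
Sum: -1 + 2 − 3 + 2 = 0.
So LHS = 0.
∫_0^1 v(x) φ(x) dx = ∫_0^1 (-4*x^3 + 4*x^2) dx. Term by term:
  ∫_0^1 -4*x^3 dx = -1;  ∫_0^1 4*x^2 dx = 4/3.
Sum: -1 + 4/3 = 1/3.
So RHS = -∫_0^1 v(x) φ(x) dx = -1/3.
LHS − RHS = 1/3 ≠ 0, so the identity fails.
(For a valid weak derivative the identity must hold for EVERY test function, in particular this one. The failure shows v is NOT the weak derivative of u.)
Correct weak derivative would be u'(x) = 4*x - 2.


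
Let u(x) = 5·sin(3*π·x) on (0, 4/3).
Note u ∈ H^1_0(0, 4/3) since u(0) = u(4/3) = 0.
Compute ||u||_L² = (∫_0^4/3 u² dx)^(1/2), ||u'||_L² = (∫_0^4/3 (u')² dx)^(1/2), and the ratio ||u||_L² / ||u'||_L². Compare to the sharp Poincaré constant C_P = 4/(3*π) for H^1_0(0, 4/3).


||u||_L² / ||u'||_L² = 1/(3*π) < C_P = 4/(3*π).

u(x) = 5·sin(3*π·x), so u'(x) = 15*π*cos(3*π*x).
Writing u(x) = A·sin(kπx/L) with A = 5 and k = 4, use ∫_0^L sin²(kπx/L) dx = L/2 and ∫_0^L cos²(kπx/L) dx = L/2.
u² = 25·sin²(3*π·x) and (u')² = 225*π^2·cos²(3*π·x), and each of sin², cos² integrates to L/2 = 2/3 over (0, 4/3).
∫_0^4/3 u² dx = 50/3, so ||u||_L² = 5*sqrt(6)/3.
∫_0^4/3 (u')² dx = 150*π^2, so ||u'||_L² = 5*sqrt(6)*π.
Ratio ||u||_L² / ||u'||_L² = 1/(3*π).
Sharp Poincaré constant on H^1_0(0, 4/3) is C_P = L/π = 4/(3*π), achieved by sin(3*π/4·x).
This is the k = 4 harmonic; the ratio L/(kπ) is strictly less than C_P = L/π, consistent with the sharp inequality ||u||_L² ≤ C_P ||u'||_L².


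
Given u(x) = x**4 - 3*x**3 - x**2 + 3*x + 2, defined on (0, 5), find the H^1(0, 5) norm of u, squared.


||u||_{H^1}^2 = 15559505/252

The H^1 norm (squared) on an interval (0, L) is
  ||u||_{H^1}^2 = ∫_0^L u(x)^2 dx + ∫_0^L u'(x)^2 dx.
Compute u'(x) = 4*x**3 - 9*x**2 - 2*x + 3.
Then u(x)^2 = x**8 - 6*x**7 + 7*x**6 + 12*x**5 - 13*x**4 - 18*x**3 + 5*x**2 + 12*x + 4 and u'(x)^2 = 16*x**6 - 72*x**5 + 65*x**4 + 60*x**3 - 50*x**2 - 12*x + 9.
Integrate each monomial from 0 to 5 using ∫_0^5 c·x^n dx = c·5^(n+1)/(n+1):
  ∫_0^5 u(x)^2 dx = ∫_0^5 (x^8 - 6*x^7 + 7*x^6 + 12*x^5 - 13*x^4 - 18*x^3 + 5*x^2 + 12*x + 4) dx. Term by term:
    ∫_0^5 x^8 dx = 1953125/9;  ∫_0^5 -6*x^7 dx = -1171875/4;  ∫_0^5 7*x^6 dx = 78125;
    ∫_0^5 12*x^5 dx = 31250;  ∫_0^5 -13*x^4 dx = -8125;  ∫_0^5 -18*x^3 dx = -5625/2;
    ∫_0^5 5*x^2 dx = 625/3;  ∫_0^5 12*x dx = 150;  ∫_0^5 4 dx = 20.
  Sum: 1953125/9 − 1171875/4 + 78125 + 31250 − 8125 − 5625/2 + 625/3 + 150 + 20 = 822995/36.
  ∫_0^5 u'(x)^2 dx = ∫_0^5 (16*x^6 - 72*x^5 + 65*x^4 + 60*x^3 - 50*x^2 - 12*x + 9) dx. Term by term:
    ∫_0^5 16*x^6 dx = 1250000/7;  ∫_0^5 -72*x^5 dx = -187500;  ∫_0^5 65*x^4 dx = 40625;
    ∫_0^5 60*x^3 dx = 9375;  ∫_0^5 -50*x^2 dx = -6250/3;  ∫_0^5 -12*x dx = -150;
    ∫_0^5 9 dx = 45.
  Sum: 1250000/7 − 187500 + 40625 + 9375 − 6250/3 − 150 + 45 = 816545/21.
Adding: ||u||_{H^1}^2 = 822995/36 + 816545/21 = 15559505/252.


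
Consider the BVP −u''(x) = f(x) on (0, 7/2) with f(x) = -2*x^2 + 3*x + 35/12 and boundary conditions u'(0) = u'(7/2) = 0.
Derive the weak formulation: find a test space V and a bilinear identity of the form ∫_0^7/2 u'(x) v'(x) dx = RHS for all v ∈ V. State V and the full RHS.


V = H^1(0, 7/2) (no boundary constraint on v; u is determined up to an additive constant); weak form: ∫_0^7/2 u'v' dx = ∫_0^7/2 (-2*x^2 + 3*x + 35/12) v dx for all v ∈ V.

Multiply both sides by a test function v and integrate from 0 to 7/2:
  ∫_0^7/2 −u''(x) v(x) dx = ∫_0^7/2 f(x) v(x) dx.
Integrate the LHS by parts once:
  ∫_0^7/2 −u'' v dx = −[u'(x) v(x)]_0^7/2 + ∫_0^7/2 u'(x) v'(x) dx.
Thus ∫_0^7/2 u'(x) v'(x) dx = ∫_0^7/2 f(x) v(x) dx + [u'(x) v(x)]_0^7/2.
Choose V so that boundary terms are either known or forced to vanish.
u has homogeneous Neumann: u'(0) = u'(7/2) = 0. So [u' v]_0^7/2 = 0·v(7/2) − 0·v(0) = 0 for any v; take V = H^1(0, 7/2).
Weak formulation: find u (satisfying any essential BC) such that ∫_0^7/2 u'(x) v'(x) dx = ∫_0^7/2 f v dx for all v ∈ V (homogeneous Neumann, so boundary terms vanish).
Substituting f(x) = -2*x^2 + 3*x + 35/12, the right-hand side is ∫_0^7/2 (-2*x^2 + 3*x + 35/12) v dx.
Compatibility check (pure Neumann): taking v ≡ 1 ∈ V gives 0 = ∫_0^7/2 f dx + (0) − (0), i.e. ∫_0^7/2 f dx must equal u'(0) − u'(7/2) = 0. Indeed ∫_0^7/2 (-2*x^2 + 3*x + 35/12) dx = 0, so the data are compatible. The solution is then unique only up to an additive constant (fix it e.g. by requiring ∫_0^7/2 u dx = 0).


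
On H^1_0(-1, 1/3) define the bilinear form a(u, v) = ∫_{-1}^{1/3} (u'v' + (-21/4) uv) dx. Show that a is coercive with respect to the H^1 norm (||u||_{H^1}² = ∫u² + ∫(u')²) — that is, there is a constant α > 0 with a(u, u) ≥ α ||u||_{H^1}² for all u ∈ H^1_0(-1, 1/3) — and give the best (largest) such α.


α = 3*(-28 + 3*π^2)/(16 + 9*π^2)

Coercivity of a(·,·) on H^1_0(-1, 1/3) means a(u, u) ≥ α ||u||_{H^1}² for every u ∈ H^1_0.
The interval has length L = 4/3, and Poincaré/coercivity depend only on L. Here a(u, u) = ∫(u')² + (-21/4)·∫u².
Here c = -21/4 < 0 with |c| < (π/L)² = 9*π^2/16, so coercivity still holds. The condition a(u,u) ≥ α||u||_{H^1}² reads (1−α)∫(u')² ≥ (α−c)∫u². Any admissible α is ≤ 1 (rapidly oscillating u have ∫u²/∫(u')² → 0), and α = 1 would force 0 ≥ (1−c)∫u², impossible since c < 1; so 1−α > 0. By the sharp Poincaré inequality on H^1_0 of an interval of length L, ∫(u')² ≥ (π/L)²∫u² with equality for the first sine mode sin(π(x−x₀)/L) (x₀ the left endpoint), so the inequality holds for all u iff (1−α)(π/L)² ≥ α − c, i.e. α ≤ ((π/L)² + c)/((π/L)² + 1) = (1 + c(L/π)²)/(1 + (L/π)²). (Direct route, valid since c ≤ 0: Poincaré gives c∫u² ≥ c(L/π)²∫(u')², so a(u,u) ≥ (1 + c(L/π)²)∫(u')², while ||u||_{H^1}² ≤ (1 + (L/π)²)∫(u')²; dividing yields the same α.) With (π/L)² = 9*π^2/16 and c = -21/4, the largest admissible constant is α = ((π/L)² + c)/((π/L)² + 1).
Simplifying, α = 3*(-28 + 3*π^2)/(16 + 9*π^2).
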